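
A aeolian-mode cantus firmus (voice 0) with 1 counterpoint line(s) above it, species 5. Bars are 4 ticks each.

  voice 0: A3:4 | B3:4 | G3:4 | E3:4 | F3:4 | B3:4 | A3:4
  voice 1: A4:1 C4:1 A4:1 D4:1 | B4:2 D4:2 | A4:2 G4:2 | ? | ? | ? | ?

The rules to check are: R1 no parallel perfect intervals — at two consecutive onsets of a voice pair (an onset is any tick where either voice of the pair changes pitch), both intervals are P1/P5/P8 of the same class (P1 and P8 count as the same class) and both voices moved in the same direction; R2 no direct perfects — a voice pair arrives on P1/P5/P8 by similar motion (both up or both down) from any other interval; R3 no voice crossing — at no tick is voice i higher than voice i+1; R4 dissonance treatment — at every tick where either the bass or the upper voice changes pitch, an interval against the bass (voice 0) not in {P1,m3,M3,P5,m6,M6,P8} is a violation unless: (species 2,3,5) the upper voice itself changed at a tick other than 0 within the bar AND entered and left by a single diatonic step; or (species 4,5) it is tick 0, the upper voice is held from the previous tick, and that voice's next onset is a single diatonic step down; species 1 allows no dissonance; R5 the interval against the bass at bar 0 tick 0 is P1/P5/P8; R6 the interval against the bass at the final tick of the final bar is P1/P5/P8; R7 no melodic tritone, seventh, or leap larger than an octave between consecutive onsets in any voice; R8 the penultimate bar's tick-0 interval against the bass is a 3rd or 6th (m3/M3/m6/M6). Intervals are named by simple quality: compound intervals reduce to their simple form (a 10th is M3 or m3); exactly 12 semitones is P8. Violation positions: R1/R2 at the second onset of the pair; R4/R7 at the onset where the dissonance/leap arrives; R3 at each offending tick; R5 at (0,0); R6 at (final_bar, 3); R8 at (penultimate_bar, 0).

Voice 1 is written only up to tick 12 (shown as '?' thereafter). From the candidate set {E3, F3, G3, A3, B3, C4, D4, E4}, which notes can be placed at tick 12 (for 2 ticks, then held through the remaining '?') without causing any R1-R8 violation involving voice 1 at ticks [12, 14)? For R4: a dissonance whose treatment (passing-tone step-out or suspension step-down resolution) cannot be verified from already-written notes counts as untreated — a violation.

E3: violates R1,R7
F3: violates R4,R7
G3: legal
A3: violates R4,R7
B3: violates R2
C4: legal
D4: violates R4
E4: violates R1

{C4, G3}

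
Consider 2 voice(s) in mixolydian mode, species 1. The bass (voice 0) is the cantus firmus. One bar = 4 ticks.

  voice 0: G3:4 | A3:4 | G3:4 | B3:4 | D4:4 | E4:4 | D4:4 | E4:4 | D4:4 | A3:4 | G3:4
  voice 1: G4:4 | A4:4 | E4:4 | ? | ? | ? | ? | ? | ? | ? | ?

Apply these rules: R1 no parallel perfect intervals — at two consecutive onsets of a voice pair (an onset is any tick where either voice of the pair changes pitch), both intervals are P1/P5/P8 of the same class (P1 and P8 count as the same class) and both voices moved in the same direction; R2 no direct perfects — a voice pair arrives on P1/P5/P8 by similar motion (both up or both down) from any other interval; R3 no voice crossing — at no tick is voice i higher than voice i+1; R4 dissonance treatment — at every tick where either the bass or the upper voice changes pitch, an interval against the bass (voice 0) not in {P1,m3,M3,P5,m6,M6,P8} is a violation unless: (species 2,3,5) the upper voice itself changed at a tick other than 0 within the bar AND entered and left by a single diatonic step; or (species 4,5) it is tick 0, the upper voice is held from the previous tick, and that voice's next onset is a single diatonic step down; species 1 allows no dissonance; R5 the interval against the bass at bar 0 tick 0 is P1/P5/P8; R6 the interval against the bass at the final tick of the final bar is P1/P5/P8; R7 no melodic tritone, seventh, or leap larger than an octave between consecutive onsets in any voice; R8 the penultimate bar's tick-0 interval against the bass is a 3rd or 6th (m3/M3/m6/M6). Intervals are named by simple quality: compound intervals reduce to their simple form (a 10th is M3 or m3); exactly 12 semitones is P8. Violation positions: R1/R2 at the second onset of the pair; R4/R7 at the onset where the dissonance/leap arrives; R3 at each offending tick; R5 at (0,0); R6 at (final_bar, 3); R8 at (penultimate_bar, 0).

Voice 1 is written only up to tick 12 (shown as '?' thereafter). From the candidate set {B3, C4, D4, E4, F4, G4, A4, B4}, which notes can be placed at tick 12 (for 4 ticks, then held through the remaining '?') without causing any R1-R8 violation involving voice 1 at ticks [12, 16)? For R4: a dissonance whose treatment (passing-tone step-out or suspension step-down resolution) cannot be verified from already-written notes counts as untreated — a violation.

B3: legal
C4: violates R4
D4: legal
E4: violates R4
F4: violates R4
G4: legal
A4: violates R4
B4: violates R2

{B3, D4, G4}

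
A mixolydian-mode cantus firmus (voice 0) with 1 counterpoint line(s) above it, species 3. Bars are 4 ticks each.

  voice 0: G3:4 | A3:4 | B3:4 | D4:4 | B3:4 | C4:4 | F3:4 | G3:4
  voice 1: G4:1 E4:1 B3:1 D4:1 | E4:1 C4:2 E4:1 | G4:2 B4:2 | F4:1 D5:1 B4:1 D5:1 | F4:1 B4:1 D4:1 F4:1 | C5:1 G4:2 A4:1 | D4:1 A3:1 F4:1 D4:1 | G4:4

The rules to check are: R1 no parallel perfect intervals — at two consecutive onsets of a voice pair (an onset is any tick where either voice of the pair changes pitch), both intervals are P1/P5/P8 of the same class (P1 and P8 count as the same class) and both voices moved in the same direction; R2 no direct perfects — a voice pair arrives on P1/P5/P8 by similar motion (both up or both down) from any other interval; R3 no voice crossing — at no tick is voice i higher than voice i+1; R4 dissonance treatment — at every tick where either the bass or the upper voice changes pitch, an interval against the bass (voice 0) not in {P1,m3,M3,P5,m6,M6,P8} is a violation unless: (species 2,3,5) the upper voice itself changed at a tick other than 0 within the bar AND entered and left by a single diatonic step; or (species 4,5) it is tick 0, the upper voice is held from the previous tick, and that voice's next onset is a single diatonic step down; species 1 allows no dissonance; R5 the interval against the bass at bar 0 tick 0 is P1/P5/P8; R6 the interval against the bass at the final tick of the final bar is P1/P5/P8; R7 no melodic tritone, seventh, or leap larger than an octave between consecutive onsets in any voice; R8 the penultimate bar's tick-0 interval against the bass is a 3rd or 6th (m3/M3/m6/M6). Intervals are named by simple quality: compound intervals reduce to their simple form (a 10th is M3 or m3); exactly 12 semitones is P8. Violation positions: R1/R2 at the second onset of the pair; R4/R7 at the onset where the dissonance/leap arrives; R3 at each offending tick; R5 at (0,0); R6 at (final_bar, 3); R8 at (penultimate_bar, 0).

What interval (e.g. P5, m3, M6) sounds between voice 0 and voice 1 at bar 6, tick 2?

P8

voice 0=F3 voice 1=F4 -> P8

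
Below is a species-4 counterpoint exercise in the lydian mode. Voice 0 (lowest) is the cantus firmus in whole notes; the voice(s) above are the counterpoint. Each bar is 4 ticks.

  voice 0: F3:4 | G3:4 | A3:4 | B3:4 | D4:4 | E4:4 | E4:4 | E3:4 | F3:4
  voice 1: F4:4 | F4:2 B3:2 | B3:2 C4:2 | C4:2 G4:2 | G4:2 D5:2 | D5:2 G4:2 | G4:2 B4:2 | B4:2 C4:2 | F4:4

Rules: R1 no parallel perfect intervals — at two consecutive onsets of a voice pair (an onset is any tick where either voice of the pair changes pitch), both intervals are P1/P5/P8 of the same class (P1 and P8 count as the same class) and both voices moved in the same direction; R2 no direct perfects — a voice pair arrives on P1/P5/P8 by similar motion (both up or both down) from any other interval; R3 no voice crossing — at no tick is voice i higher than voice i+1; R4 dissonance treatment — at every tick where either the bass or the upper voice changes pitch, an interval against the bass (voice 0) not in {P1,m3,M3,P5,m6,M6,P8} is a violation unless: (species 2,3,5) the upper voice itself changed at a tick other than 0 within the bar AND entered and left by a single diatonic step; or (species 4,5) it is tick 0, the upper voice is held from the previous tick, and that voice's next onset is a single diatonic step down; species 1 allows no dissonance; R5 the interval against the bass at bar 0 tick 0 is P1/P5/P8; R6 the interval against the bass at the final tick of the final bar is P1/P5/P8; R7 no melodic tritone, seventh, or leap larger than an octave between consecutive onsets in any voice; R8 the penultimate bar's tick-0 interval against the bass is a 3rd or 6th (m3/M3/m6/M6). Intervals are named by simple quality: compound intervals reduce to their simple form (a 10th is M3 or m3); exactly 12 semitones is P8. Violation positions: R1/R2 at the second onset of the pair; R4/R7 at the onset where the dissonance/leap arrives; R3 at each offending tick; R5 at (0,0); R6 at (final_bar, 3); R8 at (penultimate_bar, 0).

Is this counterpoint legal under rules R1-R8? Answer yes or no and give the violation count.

bar 0: v0=F3 v1=F4 (P8)
bar 1: v0=G3 v1=F4 (m7)
bar 2: v0=A3 v1=B3 (M2)
bar 3: v0=B3 v1=C4 (m2)
bar 4: v0=D4 v1=G4 (P4)
bar 5: v0=E4 v1=D5 (m7)
bar 6: v0=E4 v1=G4 (m3)
bar 7: v0=E3 v1=B4 (P5)
bar 8: v0=F3 v1=F4 (P8)
  R4 @ bar1.0: G3/F4 m7 untreated
  R7 @ bar1.2: F4->B3 leap 6st
  R4 @ bar2.0: A3/B3 M2 untreated
  R4 @ bar3.0: B3/C4 m2 untreated
  R4 @ bar4.0: D4/G4 P4 untreated
  R4 @ bar5.0: E4/D5 m7 untreated
  R8 @ bar7.0: penult P5 not 3rd/6th
  R7 @ bar7.2: B4->C4 leap 11st
  R2 @ bar8.0: E3/C4 m6 -> F3/F4 P8 similar

No (9 violations)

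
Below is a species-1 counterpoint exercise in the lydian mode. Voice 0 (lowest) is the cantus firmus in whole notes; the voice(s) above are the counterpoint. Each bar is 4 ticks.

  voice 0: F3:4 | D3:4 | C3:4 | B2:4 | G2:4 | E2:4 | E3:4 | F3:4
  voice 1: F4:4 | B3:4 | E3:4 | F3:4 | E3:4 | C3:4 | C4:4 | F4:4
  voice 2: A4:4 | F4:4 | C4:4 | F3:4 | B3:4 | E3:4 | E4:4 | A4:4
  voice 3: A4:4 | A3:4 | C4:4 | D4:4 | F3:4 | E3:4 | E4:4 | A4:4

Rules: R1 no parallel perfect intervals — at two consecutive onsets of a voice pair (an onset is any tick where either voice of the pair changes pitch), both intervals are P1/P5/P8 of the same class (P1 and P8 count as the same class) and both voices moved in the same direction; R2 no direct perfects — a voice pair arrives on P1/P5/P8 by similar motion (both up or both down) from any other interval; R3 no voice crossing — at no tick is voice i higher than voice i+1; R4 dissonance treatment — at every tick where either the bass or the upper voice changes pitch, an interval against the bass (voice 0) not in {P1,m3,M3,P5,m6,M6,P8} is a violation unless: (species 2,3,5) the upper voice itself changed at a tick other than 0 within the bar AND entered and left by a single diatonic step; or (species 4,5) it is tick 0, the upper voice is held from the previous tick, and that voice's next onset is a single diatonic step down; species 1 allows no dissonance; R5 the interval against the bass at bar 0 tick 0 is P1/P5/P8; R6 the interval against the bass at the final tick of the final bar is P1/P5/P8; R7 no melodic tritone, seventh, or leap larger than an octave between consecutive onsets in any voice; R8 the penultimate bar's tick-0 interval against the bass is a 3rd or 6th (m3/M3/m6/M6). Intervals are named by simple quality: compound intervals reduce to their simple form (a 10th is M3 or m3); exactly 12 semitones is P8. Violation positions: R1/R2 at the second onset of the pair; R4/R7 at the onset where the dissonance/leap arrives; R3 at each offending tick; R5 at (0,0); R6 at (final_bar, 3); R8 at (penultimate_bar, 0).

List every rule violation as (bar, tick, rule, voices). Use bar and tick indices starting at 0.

(0, 0, R5, (0, 2))
(0, 0, R5, (0, 3))
(1, 0, R2, (0, 3))
(1, 0, R3, (2, 3))
(1, 0, R7, (1,))
(1, 1, R3, (2, 3))
(1, 2, R3, (2, 3))
(1, 3, R3, (2, 3))
(2, 0, R2, (0, 2))
(3, 0, R4, (0, 1))
(3, 0, R4, (0, 2))
(4, 0, R3, (2, 3))
(4, 0, R4, (0, 3))
(4, 0, R7, (2,))
(4, 1, R3, (2, 3))
(4, 2, R3, (2, 3))
(4, 3, R3, (2, 3))
(5, 0, R2, (0, 2))
(5, 0, R2, (0, 3))
(5, 0, R2, (2, 3))
(6, 0, R1, (0, 2))
(6, 0, R1, (0, 3))
(6, 0, R1, (2, 3))
(6, 0, R8, (0, 2))
(6, 0, R8, (0, 3))
(7, 0, R1, (2, 3))
(7, 0, R2, (0, 1))
(7, 3, R6, (0, 2))
(7, 3, R6, (0, 3))

bar 0: v0=F3 v1=F4 v2=A4 v3=A4 downbeat M3
bar 1: v0=D3 v1=B3 v2=F4 v3=A3 downbeat P5
bar 2: v0=C3 v1=E3 v2=C4 v3=C4 downbeat P8
bar 3: v0=B2 v1=F3 v2=F3 v3=D4 downbeat m3
bar 4: v0=G2 v1=E3 v2=B3 v3=F3 downbeat m7
bar 5: v0=E2 v1=C3 v2=E3 v3=E3 downbeat P8
bar 6: v0=E3 v1=C4 v2=E4 v3=E4 downbeat P8
bar 7: v0=F3 v1=F4 v2=A4 v3=A4 downbeat M3
  -> R5 @ bar 0 tick 0 v(0, 2): opens on M3
  -> R5 @ bar 0 tick 0 v(0, 3): opens on M3
  -> R2 @ bar 1 tick 0 v(0, 3): F3/A4 M3 -> D3/A3 P5 similar
  -> R3 @ bar 1 tick 0 v(2, 3): F4 above A3
  -> R7 @ bar 1 tick 0 v(1,): F4->B3 leap 6st
  -> R3 @ bar 1 tick 1 v(2, 3): F4 above A3
  -> R3 @ bar 1 tick 2 v(2, 3): F4 above A3
  -> R3 @ bar 1 tick 3 v(2, 3): F4 above A3
  -> R2 @ bar 2 tick 0 v(0, 2): D3/F4 m3 -> C3/C4 P8 similar
  -> R4 @ bar 3 tick 0 v(0, 1): B2/F3 TT untreated
  -> R4 @ bar 3 tick 0 v(0, 2): B2/F3 TT untreated
  -> R3 @ bar 4 tick 0 v(2, 3): B3 above F3
  -> R4 @ bar 4 tick 0 v(0, 3): G2/F3 m7 untreated
  -> R7 @ bar 4 tick 0 v(2,): F3->B3 leap 6st
  -> R3 @ bar 4 tick 1 v(2, 3): B3 above F3
  -> R3 @ bar 4 tick 2 v(2, 3): B3 above F3
  -> R3 @ bar 4 tick 3 v(2, 3): B3 above F3
  -> R2 @ bar 5 tick 0 v(0, 2): G2/B3 M3 -> E2/E3 P8 similar
  -> R2 @ bar 5 tick 0 v(0, 3): G2/F3 m7 -> E2/E3 P8 similar
  -> R2 @ bar 5 tick 0 v(2, 3): B3/F3 TT -> E3/E3 P1 similar
  -> R1 @ bar 6 tick 0 v(0, 2): E2/E3 P8 -> E3/E4 P8 similar
  -> R1 @ bar 6 tick 0 v(0, 3): E2/E3 P8 -> E3/E4 P8 similar
  -> R1 @ bar 6 tick 0 v(2, 3): E3/E3 P1 -> E4/E4 P1 similar
  -> R8 @ bar 6 tick 0 v(0, 2): penult P8 not 3rd/6th
  -> R8 @ bar 6 tick 0 v(0, 3): penult P8 not 3rd/6th
  -> R1 @ bar 7 tick 0 v(2, 3): E4/E4 P1 -> A4/A4 P1 similar
  -> R2 @ bar 7 tick 0 v(0, 1): E3/C4 m6 -> F3/F4 P8 similar
  -> R6 @ bar 7 tick 3 v(0, 2): closes on M3
  -> R6 @ bar 7 tick 3 v(0, 3): closes on M3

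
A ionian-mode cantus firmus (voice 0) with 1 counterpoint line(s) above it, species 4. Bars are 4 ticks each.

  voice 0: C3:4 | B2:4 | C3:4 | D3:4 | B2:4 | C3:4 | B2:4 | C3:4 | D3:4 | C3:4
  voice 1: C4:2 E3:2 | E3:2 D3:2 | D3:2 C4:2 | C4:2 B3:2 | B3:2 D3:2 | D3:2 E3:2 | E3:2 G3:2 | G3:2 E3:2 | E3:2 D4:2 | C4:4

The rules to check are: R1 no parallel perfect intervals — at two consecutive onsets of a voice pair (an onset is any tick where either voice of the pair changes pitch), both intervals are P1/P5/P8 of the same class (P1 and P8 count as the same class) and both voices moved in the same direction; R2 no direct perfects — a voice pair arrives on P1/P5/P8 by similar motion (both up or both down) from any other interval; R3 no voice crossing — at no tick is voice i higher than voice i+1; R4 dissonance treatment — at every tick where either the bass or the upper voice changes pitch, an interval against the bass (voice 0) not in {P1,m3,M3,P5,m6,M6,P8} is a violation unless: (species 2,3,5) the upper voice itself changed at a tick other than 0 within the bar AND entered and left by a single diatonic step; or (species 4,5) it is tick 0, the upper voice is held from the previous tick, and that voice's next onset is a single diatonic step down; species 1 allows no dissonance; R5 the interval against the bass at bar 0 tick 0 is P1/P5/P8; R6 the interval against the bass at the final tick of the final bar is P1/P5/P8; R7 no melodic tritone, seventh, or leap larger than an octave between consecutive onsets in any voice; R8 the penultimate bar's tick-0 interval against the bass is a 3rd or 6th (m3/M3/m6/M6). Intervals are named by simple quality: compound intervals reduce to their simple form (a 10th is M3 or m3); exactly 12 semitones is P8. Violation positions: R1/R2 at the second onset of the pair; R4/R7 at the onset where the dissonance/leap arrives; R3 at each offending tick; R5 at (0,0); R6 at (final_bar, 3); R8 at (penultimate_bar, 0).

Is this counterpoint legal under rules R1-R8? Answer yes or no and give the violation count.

No (8 violations)

bar 0: v0=C3 v1=C4 (P8)
bar 1: v0=B2 v1=E3 (P4)
bar 2: v0=C3 v1=D3 (M2)
bar 3: v0=D3 v1=C4 (m7)
bar 4: v0=B2 v1=B3 (P8)
bar 5: v0=C3 v1=D3 (M2)
bar 6: v0=B2 v1=E3 (P4)
bar 7: v0=C3 v1=G3 (P5)
bar 8: v0=D3 v1=E3 (M2)
bar 9: v0=C3 v1=C4 (P8)
  R4 @ bar2.0: C3/D3 M2 untreated
  R7 @ bar2.2: D3->C4 leap 10st
  R4 @ bar5.0: C3/D3 M2 untreated
  R4 @ bar6.0: B2/E3 P4 untreated
  R4 @ bar8.0: D3/E3 M2 untreated
  R8 @ bar8.0: penult M2 not 3rd/6th
  R7 @ bar8.2: E3->D4 leap 10st
  R1 @ bar9.0: D3/D4 P8 -> C3/C4 P8 similar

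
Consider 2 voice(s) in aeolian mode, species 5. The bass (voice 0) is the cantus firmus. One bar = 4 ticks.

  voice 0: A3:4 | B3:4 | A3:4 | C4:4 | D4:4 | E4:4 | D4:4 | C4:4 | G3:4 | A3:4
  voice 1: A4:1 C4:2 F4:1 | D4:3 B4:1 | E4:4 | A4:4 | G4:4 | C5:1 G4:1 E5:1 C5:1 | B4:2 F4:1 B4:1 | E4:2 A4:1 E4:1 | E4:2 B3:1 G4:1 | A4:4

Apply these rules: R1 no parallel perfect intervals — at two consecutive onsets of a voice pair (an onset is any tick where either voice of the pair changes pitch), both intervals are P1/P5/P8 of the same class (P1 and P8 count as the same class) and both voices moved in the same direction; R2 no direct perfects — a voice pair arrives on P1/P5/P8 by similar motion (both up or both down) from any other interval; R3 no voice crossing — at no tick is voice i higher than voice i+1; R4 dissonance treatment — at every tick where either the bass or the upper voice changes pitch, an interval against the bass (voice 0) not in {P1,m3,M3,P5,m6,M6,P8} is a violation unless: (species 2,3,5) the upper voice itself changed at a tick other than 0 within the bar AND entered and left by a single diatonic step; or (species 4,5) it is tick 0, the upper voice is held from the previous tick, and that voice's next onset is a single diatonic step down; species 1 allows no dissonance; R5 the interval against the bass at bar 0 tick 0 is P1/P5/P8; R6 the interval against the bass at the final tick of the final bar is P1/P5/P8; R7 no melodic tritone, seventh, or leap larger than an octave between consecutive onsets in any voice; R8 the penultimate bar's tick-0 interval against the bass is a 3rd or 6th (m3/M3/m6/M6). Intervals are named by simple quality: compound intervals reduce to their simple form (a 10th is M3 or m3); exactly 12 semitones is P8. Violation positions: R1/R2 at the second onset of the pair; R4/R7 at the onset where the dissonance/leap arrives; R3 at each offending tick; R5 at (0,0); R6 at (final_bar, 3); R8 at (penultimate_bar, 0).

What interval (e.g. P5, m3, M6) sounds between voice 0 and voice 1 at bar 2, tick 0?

P5

voice 0=A3 voice 1=E4 -> P5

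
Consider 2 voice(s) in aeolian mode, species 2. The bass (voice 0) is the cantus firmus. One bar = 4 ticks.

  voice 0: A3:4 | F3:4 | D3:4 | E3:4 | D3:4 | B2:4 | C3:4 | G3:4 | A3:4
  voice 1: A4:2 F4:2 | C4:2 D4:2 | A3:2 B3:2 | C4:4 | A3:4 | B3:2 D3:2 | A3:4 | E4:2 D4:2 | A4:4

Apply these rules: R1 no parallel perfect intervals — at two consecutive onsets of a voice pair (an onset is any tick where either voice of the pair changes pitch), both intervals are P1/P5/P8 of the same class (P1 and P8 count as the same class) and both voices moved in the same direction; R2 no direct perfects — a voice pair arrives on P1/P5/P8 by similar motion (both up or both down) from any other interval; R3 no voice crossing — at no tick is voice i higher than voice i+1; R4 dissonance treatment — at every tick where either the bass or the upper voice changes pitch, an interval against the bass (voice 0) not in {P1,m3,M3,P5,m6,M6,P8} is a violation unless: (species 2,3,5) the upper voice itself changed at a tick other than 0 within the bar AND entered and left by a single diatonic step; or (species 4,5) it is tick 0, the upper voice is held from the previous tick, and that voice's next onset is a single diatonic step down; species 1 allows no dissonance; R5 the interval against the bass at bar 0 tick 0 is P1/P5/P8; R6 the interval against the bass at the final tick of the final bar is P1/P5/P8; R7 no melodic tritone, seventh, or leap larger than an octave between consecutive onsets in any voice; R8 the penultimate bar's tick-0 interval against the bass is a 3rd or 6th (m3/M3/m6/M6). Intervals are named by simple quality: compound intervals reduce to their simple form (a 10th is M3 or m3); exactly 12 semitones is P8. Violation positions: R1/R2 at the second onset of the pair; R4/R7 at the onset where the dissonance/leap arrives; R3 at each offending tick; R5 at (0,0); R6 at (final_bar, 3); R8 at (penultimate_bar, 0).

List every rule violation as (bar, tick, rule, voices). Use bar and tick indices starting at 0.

(1, 0, R2, (0, 1))
(2, 0, R2, (0, 1))
(4, 0, R2, (0, 1))
(8, 0, R2, (0, 1))

bar 0: v0=A3 v1=A4 downbeat P8
bar 1: v0=F3 v1=C4 downbeat P5
bar 2: v0=D3 v1=A3 downbeat P5
bar 3: v0=E3 v1=C4 downbeat m6
bar 4: v0=D3 v1=A3 downbeat P5
bar 5: v0=B2 v1=B3 downbeat P8
bar 6: v0=C3 v1=A3 downbeat M6
bar 7: v0=G3 v1=E4 downbeat M6
bar 8: v0=A3 v1=A4 downbeat P8
  -> R2 @ bar 1 tick 0 v(0, 1): A3/F4 m6 -> F3/C4 P5 similar
  -> R2 @ bar 2 tick 0 v(0, 1): F3/D4 M6 -> D3/A3 P5 similar
  -> R2 @ bar 4 tick 0 v(0, 1): E3/C4 m6 -> D3/A3 P5 similar
  -> R2 @ bar 8 tick 0 v(0, 1): G3/D4 P5 -> A3/A4 P8 similar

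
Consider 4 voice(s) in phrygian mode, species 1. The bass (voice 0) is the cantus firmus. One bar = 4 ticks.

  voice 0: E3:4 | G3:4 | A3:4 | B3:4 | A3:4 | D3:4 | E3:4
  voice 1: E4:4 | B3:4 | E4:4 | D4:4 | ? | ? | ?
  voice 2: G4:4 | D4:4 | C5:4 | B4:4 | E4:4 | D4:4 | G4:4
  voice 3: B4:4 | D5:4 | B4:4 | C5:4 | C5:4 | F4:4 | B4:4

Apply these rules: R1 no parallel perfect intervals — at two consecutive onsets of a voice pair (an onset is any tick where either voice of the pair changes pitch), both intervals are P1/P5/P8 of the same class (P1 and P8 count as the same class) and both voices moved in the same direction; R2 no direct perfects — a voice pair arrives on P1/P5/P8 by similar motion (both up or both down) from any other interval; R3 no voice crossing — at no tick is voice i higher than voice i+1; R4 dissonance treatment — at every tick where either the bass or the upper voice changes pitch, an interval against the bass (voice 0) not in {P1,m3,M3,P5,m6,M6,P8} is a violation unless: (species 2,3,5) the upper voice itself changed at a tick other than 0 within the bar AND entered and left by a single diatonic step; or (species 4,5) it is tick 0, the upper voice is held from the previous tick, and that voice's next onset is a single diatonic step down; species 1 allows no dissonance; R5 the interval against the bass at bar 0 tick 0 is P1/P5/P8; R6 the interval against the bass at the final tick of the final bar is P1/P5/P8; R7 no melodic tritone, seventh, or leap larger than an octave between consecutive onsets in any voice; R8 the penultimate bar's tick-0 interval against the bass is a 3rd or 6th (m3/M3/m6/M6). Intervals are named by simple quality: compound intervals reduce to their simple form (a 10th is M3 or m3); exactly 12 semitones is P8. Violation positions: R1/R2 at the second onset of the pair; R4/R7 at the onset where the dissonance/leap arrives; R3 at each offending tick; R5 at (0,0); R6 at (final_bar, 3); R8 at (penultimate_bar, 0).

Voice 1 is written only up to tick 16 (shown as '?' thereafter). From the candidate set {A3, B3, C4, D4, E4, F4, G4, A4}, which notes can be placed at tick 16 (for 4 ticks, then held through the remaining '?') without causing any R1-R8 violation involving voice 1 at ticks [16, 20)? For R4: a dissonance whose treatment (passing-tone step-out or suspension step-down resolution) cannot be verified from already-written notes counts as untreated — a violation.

A3: violates R2
B3: violates R4
C4: legal
D4: violates R4
E4: legal
F4: violates R3
G4: violates R3,R4
A4: violates R3

{C4, E4}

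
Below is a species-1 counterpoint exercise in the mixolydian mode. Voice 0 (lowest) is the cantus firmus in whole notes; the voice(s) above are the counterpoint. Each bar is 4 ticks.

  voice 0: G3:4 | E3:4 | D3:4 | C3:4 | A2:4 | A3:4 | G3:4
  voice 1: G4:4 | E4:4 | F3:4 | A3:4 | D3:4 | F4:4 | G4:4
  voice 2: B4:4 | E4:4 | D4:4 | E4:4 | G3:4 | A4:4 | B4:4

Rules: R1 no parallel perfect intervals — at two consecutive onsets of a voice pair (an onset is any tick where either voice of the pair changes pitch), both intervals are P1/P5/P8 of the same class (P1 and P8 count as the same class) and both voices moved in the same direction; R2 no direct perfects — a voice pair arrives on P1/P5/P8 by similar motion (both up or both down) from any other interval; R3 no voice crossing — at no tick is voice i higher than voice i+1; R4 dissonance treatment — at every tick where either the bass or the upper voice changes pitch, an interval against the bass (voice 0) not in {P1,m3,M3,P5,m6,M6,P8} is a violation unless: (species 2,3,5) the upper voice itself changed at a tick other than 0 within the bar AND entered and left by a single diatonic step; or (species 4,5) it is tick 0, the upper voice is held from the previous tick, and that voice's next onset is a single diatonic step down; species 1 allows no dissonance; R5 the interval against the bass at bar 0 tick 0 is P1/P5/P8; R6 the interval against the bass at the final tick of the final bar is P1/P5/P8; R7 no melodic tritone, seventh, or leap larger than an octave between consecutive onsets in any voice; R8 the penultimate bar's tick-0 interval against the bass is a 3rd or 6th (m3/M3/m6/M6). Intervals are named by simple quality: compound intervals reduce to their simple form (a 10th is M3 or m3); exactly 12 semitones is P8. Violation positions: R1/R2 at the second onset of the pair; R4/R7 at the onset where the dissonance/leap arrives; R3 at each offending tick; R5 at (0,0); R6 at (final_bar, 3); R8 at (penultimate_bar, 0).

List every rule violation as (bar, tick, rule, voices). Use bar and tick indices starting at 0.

(0, 0, R5, (0, 2))
(1, 0, R1, (0, 1))
(1, 0, R2, (0, 2))
(1, 0, R2, (1, 2))
(2, 0, R1, (0, 2))
(2, 0, R7, (1,))
(3, 0, R2, (1, 2))
(4, 0, R4, (0, 1))
(4, 0, R4, (0, 2))
(5, 0, R2, (0, 2))
(5, 0, R7, (1,))
(5, 0, R7, (2,))
(5, 0, R8, (0, 2))
(6, 3, R6, (0, 2))

bar 0: v0=G3 v1=G4 v2=B4 downbeat M3
bar 1: v0=E3 v1=E4 v2=E4 downbeat P8
bar 2: v0=D3 v1=F3 v2=D4 downbeat P8
bar 3: v0=C3 v1=A3 v2=E4 downbeat M3
bar 4: v0=A2 v1=D3 v2=G3 downbeat m7
bar 5: v0=A3 v1=F4 v2=A4 downbeat P8
bar 6: v0=G3 v1=G4 v2=B4 downbeat M3
  -> R5 @ bar 0 tick 0 v(0, 2): opens on M3
  -> R1 @ bar 1 tick 0 v(0, 1): G3/G4 P8 -> E3/E4 P8 similar
  -> R2 @ bar 1 tick 0 v(0, 2): G3/B4 M3 -> E3/E4 P8 similar
  -> R2 @ bar 1 tick 0 v(1, 2): G4/B4 M3 -> E4/E4 P1 similar
  -> R1 @ bar 2 tick 0 v(0, 2): E3/E4 P8 -> D3/D4 P8 similar
  -> R7 @ bar 2 tick 0 v(1,): E4->F3 leap 11st
  -> R2 @ bar 3 tick 0 v(1, 2): F3/D4 M6 -> A3/E4 P5 similar
  -> R4 @ bar 4 tick 0 v(0, 1): A2/D3 P4 untreated
  -> R4 @ bar 4 tick 0 v(0, 2): A2/G3 m7 untreated
  -> R2 @ bar 5 tick 0 v(0, 2): A2/G3 m7 -> A3/A4 P8 similar
  -> R7 @ bar 5 tick 0 v(1,): D3->F4 leap 15st
  -> R7 @ bar 5 tick 0 v(2,): G3->A4 leap 14st
  -> R8 @ bar 5 tick 0 v(0, 2): penult P8 not 3rd/6th
  -> R6 @ bar 6 tick 3 v(0, 2): closes on M3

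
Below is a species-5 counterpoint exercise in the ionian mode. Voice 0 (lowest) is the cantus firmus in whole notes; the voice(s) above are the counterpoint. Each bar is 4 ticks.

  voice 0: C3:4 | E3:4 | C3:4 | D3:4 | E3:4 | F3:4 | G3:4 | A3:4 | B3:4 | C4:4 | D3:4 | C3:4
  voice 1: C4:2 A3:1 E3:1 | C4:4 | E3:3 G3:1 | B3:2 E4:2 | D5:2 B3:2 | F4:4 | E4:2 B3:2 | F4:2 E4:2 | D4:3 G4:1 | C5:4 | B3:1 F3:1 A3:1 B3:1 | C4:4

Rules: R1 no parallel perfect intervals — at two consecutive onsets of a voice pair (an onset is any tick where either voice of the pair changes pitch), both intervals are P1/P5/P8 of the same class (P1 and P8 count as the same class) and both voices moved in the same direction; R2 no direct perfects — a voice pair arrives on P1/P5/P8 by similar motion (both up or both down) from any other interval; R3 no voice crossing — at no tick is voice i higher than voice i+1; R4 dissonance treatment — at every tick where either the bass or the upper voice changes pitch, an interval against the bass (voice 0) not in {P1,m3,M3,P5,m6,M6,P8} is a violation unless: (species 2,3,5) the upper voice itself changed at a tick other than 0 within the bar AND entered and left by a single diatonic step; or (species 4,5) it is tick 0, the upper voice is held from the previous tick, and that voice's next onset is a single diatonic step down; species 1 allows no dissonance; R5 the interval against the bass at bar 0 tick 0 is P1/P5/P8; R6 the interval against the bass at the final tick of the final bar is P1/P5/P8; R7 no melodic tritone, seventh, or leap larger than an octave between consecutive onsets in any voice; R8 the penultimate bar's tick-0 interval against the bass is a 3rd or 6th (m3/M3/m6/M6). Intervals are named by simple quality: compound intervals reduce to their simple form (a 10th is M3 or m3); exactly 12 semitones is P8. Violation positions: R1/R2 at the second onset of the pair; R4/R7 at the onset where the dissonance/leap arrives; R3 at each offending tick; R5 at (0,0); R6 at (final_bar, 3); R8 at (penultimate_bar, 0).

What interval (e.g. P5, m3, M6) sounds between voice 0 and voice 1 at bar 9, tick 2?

P8

voice 0=C4 voice 1=C5 -> P8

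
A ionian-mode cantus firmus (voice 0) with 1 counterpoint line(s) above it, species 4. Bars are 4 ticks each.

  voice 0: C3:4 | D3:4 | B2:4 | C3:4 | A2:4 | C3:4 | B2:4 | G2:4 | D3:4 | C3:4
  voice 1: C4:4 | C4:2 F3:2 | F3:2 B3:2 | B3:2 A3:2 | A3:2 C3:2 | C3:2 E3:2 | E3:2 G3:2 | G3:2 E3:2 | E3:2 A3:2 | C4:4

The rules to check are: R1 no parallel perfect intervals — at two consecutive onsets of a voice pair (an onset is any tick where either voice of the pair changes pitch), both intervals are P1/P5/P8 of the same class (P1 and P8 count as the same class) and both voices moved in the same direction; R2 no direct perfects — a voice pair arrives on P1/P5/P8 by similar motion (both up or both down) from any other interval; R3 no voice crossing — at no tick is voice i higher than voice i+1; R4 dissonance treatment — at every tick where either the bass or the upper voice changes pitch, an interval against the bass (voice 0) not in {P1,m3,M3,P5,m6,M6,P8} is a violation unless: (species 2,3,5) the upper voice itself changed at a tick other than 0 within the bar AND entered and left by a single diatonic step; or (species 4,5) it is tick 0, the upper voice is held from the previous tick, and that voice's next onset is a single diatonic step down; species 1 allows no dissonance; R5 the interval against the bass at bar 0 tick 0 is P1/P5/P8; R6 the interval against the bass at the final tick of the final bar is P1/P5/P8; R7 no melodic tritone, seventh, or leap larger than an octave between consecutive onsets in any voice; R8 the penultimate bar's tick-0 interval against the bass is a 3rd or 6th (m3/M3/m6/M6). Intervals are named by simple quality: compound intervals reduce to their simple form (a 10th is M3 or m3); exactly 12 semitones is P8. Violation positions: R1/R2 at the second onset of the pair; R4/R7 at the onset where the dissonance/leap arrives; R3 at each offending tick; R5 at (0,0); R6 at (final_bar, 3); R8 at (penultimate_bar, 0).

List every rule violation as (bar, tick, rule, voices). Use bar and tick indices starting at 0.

(1, 0, R4, (0, 1))
(2, 0, R4, (0, 1))
(2, 2, R7, (1,))
(6, 0, R4, (0, 1))
(8, 0, R4, (0, 1))
(8, 0, R8, (0, 1))

bar 0: v0=C3 v1=C4 downbeat P8
bar 1: v0=D3 v1=C4 downbeat m7
bar 2: v0=B2 v1=F3 downbeat TT
bar 3: v0=C3 v1=B3 downbeat M7
bar 4: v0=A2 v1=A3 downbeat P8
bar 5: v0=C3 v1=C3 downbeat P1
bar 6: v0=B2 v1=E3 downbeat P4
bar 7: v0=G2 v1=G3 downbeat P8
bar 8: v0=D3 v1=E3 downbeat M2
bar 9: v0=C3 v1=C4 downbeat P8
  -> R4 @ bar 1 tick 0 v(0, 1): D3/C4 m7 untreated
  -> R4 @ bar 2 tick 0 v(0, 1): B2/F3 TT untreated
  -> R7 @ bar 2 tick 2 v(1,): F3->B3 leap 6st
  -> R4 @ bar 6 tick 0 v(0, 1): B2/E3 P4 untreated
  -> R4 @ bar 8 tick 0 v(0, 1): D3/E3 M2 untreated
  -> R8 @ bar 8 tick 0 v(0, 1): penult M2 not 3rd/6th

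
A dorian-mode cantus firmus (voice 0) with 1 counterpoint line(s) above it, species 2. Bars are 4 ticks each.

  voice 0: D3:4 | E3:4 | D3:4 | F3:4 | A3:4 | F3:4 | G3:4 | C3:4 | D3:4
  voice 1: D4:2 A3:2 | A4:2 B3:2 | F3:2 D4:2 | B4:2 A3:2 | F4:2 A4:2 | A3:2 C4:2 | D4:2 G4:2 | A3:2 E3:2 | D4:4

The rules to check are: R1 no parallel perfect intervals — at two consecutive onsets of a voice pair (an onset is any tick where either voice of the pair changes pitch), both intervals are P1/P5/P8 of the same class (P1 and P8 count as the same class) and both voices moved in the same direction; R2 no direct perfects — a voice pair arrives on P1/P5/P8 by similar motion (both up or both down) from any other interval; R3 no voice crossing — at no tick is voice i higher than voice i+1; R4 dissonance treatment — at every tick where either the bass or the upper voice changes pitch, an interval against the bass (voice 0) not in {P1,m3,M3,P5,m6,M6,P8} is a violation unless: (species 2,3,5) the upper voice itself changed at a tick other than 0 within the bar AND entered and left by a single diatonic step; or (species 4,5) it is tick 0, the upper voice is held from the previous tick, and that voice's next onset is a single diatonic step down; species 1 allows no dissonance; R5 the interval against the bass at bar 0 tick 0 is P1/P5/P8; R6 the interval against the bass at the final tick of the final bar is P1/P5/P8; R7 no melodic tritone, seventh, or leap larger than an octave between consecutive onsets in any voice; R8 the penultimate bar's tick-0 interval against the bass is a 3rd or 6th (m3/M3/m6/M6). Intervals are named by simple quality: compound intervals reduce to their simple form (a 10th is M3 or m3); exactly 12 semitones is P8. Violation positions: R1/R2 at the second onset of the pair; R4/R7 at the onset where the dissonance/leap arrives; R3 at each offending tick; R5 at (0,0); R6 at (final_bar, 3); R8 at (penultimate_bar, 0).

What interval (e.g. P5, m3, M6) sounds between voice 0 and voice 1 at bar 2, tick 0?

voice 0=D3 voice 1=F3 -> m3

m3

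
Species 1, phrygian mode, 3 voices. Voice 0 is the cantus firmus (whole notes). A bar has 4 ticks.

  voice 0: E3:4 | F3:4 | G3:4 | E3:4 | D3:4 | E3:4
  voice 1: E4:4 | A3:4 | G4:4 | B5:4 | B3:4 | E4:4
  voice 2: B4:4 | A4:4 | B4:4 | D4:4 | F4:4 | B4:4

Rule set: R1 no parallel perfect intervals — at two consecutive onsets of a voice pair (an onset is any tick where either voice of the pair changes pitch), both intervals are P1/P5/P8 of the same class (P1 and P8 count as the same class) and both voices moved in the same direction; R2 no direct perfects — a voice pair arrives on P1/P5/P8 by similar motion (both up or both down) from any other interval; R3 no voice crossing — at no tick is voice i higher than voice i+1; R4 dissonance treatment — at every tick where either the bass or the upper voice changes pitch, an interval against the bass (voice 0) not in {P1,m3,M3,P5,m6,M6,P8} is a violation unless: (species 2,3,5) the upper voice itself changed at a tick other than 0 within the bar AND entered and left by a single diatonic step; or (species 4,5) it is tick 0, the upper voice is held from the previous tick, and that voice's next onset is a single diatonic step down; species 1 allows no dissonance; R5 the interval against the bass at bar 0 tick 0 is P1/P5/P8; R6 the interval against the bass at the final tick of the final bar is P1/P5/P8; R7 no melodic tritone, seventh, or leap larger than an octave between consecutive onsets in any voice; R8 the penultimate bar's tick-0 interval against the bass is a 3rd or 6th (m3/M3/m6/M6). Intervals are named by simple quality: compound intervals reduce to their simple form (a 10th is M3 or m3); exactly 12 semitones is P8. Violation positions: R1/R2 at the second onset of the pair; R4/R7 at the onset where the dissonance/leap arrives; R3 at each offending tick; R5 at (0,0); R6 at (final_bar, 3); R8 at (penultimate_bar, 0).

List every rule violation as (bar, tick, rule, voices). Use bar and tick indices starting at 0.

bar 0: v0=E3 v1=E4 v2=B4 downbeat P5
bar 1: v0=F3 v1=A3 v2=A4 downbeat M3
bar 2: v0=G3 v1=G4 v2=B4 downbeat M3
bar 3: v0=E3 v1=B5 v2=D4 downbeat m7
bar 4: v0=D3 v1=B3 v2=F4 downbeat m3
bar 5: v0=E3 v1=E4 v2=B4 downbeat P5
  -> R2 @ bar 1 tick 0 v(1, 2): E4/B4 P5 -> A3/A4 P8 similar
  -> R2 @ bar 2 tick 0 v(0, 1): F3/A3 M3 -> G3/G4 P8 similar
  -> R7 @ bar 2 tick 0 v(1,): A3->G4 leap 10st
  -> R3 @ bar 3 tick 0 v(1, 2): B5 above D4
  -> R4 @ bar 3 tick 0 v(0, 2): E3/D4 m7 untreated
  -> R7 @ bar 3 tick 0 v(1,): G4->B5 leap 16st
  -> R3 @ bar 3 tick 1 v(1, 2): B5 above D4
  -> R3 @ bar 3 tick 2 v(1, 2): B5 above D4
  -> R3 @ bar 3 tick 3 v(1, 2): B5 above D4
  -> R7 @ bar 4 tick 0 v(1,): B5->B3 leap 24st
  -> R2 @ bar 5 tick 0 v(0, 1): D3/B3 M6 -> E3/E4 P8 similar
  -> R2 @ bar 5 tick 0 v(0, 2): D3/F4 m3 -> E3/B4 P5 similar
  -> R2 @ bar 5 tick 0 v(1, 2): B3/F4 TT -> E4/B4 P5 similar
  -> R7 @ bar 5 tick 0 v(2,): F4->B4 leap 6st

(1, 0, R2, (1, 2))
(2, 0, R2, (0, 1))
(2, 0, R7, (1,))
(3, 0, R3, (1, 2))
(3, 0, R4, (0, 2))
(3, 0, R7, (1,))
(3, 1, R3, (1, 2))
(3, 2, R3, (1, 2))
(3, 3, R3, (1, 2))
(4, 0, R7, (1,))
(5, 0, R2, (0, 1))
(5, 0, R2, (0, 2))
(5, 0, R2, (1, 2))
(5, 0, R7, (2,))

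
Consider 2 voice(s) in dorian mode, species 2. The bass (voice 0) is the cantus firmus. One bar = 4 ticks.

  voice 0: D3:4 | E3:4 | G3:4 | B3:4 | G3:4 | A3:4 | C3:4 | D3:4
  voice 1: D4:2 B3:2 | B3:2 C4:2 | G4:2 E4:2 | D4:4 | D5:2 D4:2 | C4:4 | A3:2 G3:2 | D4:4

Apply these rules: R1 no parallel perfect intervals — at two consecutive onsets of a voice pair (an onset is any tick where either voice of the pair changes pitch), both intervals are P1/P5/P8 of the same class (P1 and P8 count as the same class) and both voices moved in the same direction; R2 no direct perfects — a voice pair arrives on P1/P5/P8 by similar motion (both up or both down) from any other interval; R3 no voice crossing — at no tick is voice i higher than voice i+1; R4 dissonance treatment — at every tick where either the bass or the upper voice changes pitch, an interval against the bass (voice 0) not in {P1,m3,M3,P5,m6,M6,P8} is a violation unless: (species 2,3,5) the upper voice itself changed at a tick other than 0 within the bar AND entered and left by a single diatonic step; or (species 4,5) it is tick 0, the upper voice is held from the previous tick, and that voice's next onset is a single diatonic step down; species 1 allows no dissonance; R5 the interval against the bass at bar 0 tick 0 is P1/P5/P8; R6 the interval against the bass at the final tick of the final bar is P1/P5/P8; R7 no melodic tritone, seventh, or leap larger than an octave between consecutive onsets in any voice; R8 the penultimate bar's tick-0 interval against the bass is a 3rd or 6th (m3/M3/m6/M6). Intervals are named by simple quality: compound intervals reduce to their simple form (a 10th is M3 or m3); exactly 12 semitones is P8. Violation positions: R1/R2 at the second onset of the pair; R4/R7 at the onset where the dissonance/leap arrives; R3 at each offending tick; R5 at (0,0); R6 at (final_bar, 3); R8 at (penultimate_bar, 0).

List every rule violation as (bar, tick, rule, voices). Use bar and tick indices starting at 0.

(2, 0, R2, (0, 1))
(7, 0, R2, (0, 1))

bar 0: v0=D3 v1=D4 downbeat P8
bar 1: v0=E3 v1=B3 downbeat P5
bar 2: v0=G3 v1=G4 downbeat P8
bar 3: v0=B3 v1=D4 downbeat m3
bar 4: v0=G3 v1=D5 downbeat P5
bar 5: v0=A3 v1=C4 downbeat m3
bar 6: v0=C3 v1=A3 downbeat M6
bar 7: v0=D3 v1=D4 downbeat P8
  -> R2 @ bar 2 tick 0 v(0, 1): E3/C4 m6 -> G3/G4 P8 similar
  -> R2 @ bar 7 tick 0 v(0, 1): C3/G3 P5 -> D3/D4 P8 similar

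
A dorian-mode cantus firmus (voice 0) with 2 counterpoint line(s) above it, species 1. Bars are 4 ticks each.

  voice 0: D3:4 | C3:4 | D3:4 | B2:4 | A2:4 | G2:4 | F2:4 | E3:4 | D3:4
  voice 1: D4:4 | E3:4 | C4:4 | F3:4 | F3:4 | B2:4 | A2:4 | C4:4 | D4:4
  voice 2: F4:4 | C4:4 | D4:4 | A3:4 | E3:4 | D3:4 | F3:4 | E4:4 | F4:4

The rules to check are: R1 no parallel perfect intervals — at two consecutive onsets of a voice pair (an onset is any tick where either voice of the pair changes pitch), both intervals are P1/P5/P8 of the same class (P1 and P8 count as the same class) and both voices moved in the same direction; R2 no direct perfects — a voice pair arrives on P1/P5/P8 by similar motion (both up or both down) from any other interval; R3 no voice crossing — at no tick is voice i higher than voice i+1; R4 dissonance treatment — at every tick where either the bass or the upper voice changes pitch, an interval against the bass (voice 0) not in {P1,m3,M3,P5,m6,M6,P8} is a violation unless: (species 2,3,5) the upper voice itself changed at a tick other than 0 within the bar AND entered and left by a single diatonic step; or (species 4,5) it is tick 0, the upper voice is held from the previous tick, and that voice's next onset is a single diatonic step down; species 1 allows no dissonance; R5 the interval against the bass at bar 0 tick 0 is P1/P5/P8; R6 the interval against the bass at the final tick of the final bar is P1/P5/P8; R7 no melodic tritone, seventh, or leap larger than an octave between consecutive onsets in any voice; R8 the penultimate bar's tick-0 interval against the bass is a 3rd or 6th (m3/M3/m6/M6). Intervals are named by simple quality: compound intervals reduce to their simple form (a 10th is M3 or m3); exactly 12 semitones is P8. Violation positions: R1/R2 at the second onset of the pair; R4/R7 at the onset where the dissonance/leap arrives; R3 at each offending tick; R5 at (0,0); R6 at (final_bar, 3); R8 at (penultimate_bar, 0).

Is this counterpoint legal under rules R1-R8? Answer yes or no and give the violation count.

bar 0: v0=D3 v1=D4 v2=F4 (m3)
bar 1: v0=C3 v1=E3 v2=C4 (P8)
bar 2: v0=D3 v1=C4 v2=D4 (P8)
bar 3: v0=B2 v1=F3 v2=A3 (m7)
bar 4: v0=A2 v1=F3 v2=E3 (P5)
bar 5: v0=G2 v1=B2 v2=D3 (P5)
bar 6: v0=F2 v1=A2 v2=F3 (P8)
bar 7: v0=E3 v1=C4 v2=E4 (P8)
bar 8: v0=D3 v1=D4 v2=F4 (m3)
  R5 @ bar0.0: opens on m3
  R2 @ bar1.0: D3/F4 m3 -> C3/C4 P8 similar
  R7 @ bar1.0: D4->E3 leap 10st
  R1 @ bar2.0: C3/C4 P8 -> D3/D4 P8 similar
  R4 @ bar2.0: D3/C4 m7 untreated
  R4 @ bar3.0: B2/F3 TT untreated
  R4 @ bar3.0: B2/A3 m7 untreated
  R2 @ bar4.0: B2/A3 m7 -> A2/E3 P5 similar
  R3 @ bar4.0: F3 above E3
  R3 @ bar4.1: F3 above E3
  R3 @ bar4.2: F3 above E3
  R3 @ bar4.3: F3 above E3
  R1 @ bar5.0: A2/E3 P5 -> G2/D3 P5 similar
  R7 @ bar5.0: F3->B2 leap 6st
  R1 @ bar7.0: F2/F3 P8 -> E3/E4 P8 similar
  R7 @ bar7.0: F2->E3 leap 11st
  R7 @ bar7.0: A2->C4 leap 15st
  R7 @ bar7.0: F3->E4 leap 11st
  R8 @ bar7.0: penult P8 not 3rd/6th
  R6 @ bar8.3: closes on m3

No (20 violations)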